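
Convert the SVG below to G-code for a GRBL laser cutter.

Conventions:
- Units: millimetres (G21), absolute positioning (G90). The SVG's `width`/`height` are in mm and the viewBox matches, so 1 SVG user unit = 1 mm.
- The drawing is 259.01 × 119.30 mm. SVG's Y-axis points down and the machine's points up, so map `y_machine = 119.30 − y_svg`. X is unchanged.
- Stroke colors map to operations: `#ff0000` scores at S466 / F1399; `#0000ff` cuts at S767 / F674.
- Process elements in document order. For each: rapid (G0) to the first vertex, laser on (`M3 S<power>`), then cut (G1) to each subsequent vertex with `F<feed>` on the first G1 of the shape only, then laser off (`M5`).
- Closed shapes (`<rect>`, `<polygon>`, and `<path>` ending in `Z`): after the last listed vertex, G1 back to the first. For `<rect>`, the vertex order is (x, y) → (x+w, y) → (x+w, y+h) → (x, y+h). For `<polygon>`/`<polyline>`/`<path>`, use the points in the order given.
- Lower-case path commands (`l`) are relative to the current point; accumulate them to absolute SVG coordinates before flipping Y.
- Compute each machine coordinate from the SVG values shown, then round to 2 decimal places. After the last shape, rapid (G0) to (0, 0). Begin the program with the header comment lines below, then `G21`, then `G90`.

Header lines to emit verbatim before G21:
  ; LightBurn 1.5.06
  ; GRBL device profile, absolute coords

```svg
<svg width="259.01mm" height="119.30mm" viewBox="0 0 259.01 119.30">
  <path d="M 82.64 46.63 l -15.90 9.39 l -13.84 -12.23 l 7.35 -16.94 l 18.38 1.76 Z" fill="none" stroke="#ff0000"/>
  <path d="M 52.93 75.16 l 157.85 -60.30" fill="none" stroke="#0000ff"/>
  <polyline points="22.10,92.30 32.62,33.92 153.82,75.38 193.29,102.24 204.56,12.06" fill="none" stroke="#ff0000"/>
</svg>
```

viewBox `0 0 259.01 119.30` with mm width/height → 1 unit = 1 mm. Flip: y_m = 119.30 − y_svg.

**Shape 1** — `<path>` regular polygon, stroke `#ff0000` → score (S466, F1399). Machine vertices: (82.64,72.67) → (66.74,63.28) → (52.90,75.51) → (60.25,92.45) → (78.63,90.69) → (82.64,72.67). Closed: final G1 returns to the first vertex.

**Shape 2** — `<path>` line segment, stroke `#0000ff` → cut (S767, F674). Machine vertices: (52.93,44.14) → (210.78,104.44). Open path.

**Shape 3** — `<polyline>` open polyline, stroke `#ff0000` → score (S466, F1399). Machine vertices: (22.10,27.00) → (32.62,85.38) → (153.82,43.92) → (193.29,17.06) → (204.56,107.24). Open path.

; LightBurn 1.5.06
; GRBL device profile, absolute coords
G21
G90
G0 X82.64 Y72.67
M3 S466
G1 X66.74 Y63.28 F1399
G1 X52.90 Y75.51
G1 X60.25 Y92.45
G1 X78.63 Y90.69
G1 X82.64 Y72.67
M5
G0 X52.93 Y44.14
M3 S767
G1 X210.78 Y104.44 F674
M5
G0 X22.10 Y27.00
M3 S466
G1 X32.62 Y85.38 F1399
G1 X153.82 Y43.92
G1 X193.29 Y17.06
G1 X204.56 Y107.24
M5
G0 X0.00 Y0.00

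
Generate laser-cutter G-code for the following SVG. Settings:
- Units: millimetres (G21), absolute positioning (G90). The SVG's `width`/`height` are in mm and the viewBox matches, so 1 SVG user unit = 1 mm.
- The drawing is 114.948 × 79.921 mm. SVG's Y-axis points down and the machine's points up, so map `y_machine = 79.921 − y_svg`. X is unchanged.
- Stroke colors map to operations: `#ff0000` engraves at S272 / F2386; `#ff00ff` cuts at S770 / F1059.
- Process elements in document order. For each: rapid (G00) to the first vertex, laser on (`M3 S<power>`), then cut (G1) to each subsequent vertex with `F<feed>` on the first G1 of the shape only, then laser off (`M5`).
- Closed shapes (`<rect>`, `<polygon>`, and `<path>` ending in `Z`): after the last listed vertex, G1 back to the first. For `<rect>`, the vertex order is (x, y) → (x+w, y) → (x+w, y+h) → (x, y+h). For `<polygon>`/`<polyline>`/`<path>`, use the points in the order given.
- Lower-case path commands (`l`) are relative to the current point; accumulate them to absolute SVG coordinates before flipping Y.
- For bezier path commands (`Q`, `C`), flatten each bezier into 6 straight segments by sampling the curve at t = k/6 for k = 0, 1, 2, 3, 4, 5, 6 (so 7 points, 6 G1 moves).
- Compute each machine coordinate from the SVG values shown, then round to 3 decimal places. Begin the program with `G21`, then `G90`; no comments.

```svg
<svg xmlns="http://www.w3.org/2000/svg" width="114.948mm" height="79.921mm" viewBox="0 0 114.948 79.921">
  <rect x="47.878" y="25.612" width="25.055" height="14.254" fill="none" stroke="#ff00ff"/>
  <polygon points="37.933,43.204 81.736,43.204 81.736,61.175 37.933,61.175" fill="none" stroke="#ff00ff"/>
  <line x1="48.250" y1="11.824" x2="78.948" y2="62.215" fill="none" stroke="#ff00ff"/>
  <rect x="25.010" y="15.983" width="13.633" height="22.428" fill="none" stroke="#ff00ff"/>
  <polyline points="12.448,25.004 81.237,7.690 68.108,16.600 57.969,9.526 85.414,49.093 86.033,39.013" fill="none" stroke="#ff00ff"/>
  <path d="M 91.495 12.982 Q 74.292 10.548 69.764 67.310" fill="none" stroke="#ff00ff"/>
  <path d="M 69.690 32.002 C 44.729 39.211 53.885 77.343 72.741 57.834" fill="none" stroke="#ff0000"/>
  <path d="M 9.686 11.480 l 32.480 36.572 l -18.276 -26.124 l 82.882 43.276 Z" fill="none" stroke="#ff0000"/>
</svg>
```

G21
G90
G00 X47.878 Y54.309
M3 S770
G1 X72.933 Y54.309 F1059
G1 X72.933 Y40.055
G1 X47.878 Y40.055
G1 X47.878 Y54.309
M5
G00 X37.933 Y36.717
M3 S770
G1 X81.736 Y36.717 F1059
G1 X81.736 Y18.746
G1 X37.933 Y18.746
G1 X37.933 Y36.717
M5
G00 X48.250 Y68.097
M3 S770
G1 X78.948 Y17.706 F1059
M5
G00 X25.010 Y63.938
M3 S770
G1 X38.643 Y63.938 F1059
G1 X38.643 Y41.510
G1 X25.010 Y41.510
G1 X25.010 Y63.938
M5
G00 X12.448 Y54.917
M3 S770
G1 X81.237 Y72.231 F1059
G1 X68.108 Y63.321
G1 X57.969 Y70.395
G1 X85.414 Y30.828
G1 X86.033 Y40.908
M5
G00 X91.495 Y66.939
M3 S770
G1 X86.113 Y66.106 F1059
G1 X81.435 Y61.984
G1 X77.461 Y54.574
G1 X74.191 Y43.875
G1 X71.625 Y29.887
G1 X69.764 Y12.611
M5
G00 X69.690 Y47.919
M3 S272
G1 X59.940 Y42.148 F2386
G1 X55.197 Y33.682
G1 X54.784 Y24.984
G1 X58.023 Y18.512
G1 X64.234 Y16.726
G1 X72.741 Y22.087
M5
G00 X9.686 Y68.441
M3 S272
G1 X42.166 Y31.869 F2386
G1 X23.890 Y57.993
G1 X106.772 Y14.717
G1 X9.686 Y68.441
M5

viewBox `0 0 114.948 79.921` with mm width/height → 1 unit = 1 mm. Flip: y_m = 79.921 − y_svg.

**Shape 1** — `<rect>` rectangle, stroke `#ff00ff` → cut (S770, F1059). Machine vertices: (47.878,54.309) → (72.933,54.309) → (72.933,40.055) → (47.878,40.055) → (47.878,54.309). Closed: final G1 returns to the first vertex.

**Shape 2** — `<polygon>` rectangle, stroke `#ff00ff` → cut (S770, F1059). Machine vertices: (37.933,36.717) → (81.736,36.717) → (81.736,18.746) → (37.933,18.746) → (37.933,36.717). Closed: final G1 returns to the first vertex.

**Shape 3** — `<line>` line segment, stroke `#ff00ff` → cut (S770, F1059). Machine vertices: (48.250,68.097) → (78.948,17.706). Open path.

**Shape 4** — `<rect>` rectangle, stroke `#ff00ff` → cut (S770, F1059). Machine vertices: (25.010,63.938) → (38.643,63.938) → (38.643,41.510) → (25.010,41.510) → (25.010,63.938). Closed: final G1 returns to the first vertex.

**Shape 5** — `<polyline>` open polyline, stroke `#ff00ff` → cut (S770, F1059). Machine vertices: (12.448,54.917) → (81.237,72.231) → (68.108,63.321) → (57.969,70.395) → (85.414,30.828) → (86.033,40.908). Open path.

**Shape 6** — `<path>` quadratic bezier, stroke `#ff00ff` → cut (S770, F1059). Control points (SVG): P0=(91.495,12.982), P1=(74.292,10.548), P2=(69.764,67.310); sampled at t=k/6. Machine vertices: (91.495,66.939) → (86.113,66.106) → (81.435,61.984) → (77.461,54.574) → (74.191,43.875) → (71.625,29.887) → (69.764,12.611). Open path.

**Shape 7** — `<path>` cubic bezier, stroke `#ff0000` → engrave (S272, F2386). Control points (SVG): P0=(69.690,32.002), P1=(44.729,39.211), P2=(53.885,77.343), P3=(72.741,57.834); sampled at t=k/6. Machine vertices: (69.690,47.919) → (59.940,42.148) → (55.197,33.682) → (54.784,24.984) → (58.023,18.512) → (64.234,16.726) → (72.741,22.087). Open path.

**Shape 8** — `<path>` closed polygon, stroke `#ff0000` → engrave (S272, F2386). Machine vertices: (9.686,68.441) → (42.166,31.869) → (23.890,57.993) → (106.772,14.717) → (9.686,68.441). Closed: final G1 returns to the first vertex.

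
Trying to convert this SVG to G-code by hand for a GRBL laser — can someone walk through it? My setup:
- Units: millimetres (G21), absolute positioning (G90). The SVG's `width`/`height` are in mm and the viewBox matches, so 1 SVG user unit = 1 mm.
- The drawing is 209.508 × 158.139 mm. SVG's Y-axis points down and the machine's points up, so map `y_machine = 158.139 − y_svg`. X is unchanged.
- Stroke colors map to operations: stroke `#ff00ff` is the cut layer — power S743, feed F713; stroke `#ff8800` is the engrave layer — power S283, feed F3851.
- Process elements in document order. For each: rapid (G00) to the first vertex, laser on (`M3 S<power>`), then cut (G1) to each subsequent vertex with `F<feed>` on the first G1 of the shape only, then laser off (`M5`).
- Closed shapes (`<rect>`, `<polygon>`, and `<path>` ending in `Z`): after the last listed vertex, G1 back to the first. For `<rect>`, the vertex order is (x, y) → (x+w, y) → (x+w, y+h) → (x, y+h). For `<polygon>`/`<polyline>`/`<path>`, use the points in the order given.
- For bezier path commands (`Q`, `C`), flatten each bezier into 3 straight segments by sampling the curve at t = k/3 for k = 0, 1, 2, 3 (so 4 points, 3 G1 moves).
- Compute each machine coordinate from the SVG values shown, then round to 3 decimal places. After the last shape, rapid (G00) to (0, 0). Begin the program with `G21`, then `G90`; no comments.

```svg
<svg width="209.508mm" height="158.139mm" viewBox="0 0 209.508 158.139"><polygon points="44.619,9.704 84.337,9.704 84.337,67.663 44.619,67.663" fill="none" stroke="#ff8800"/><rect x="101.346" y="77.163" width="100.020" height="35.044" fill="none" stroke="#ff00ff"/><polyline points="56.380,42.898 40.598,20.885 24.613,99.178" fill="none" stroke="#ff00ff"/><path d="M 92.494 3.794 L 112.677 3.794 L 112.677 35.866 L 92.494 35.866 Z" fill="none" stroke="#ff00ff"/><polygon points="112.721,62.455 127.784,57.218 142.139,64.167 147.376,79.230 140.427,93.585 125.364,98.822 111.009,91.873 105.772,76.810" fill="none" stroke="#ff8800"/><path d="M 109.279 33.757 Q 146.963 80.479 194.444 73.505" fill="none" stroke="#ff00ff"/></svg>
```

G21
G90
G00 X44.619 Y148.435
M3 S283
G1 X84.337 Y148.435 F3851
G1 X84.337 Y90.476
G1 X44.619 Y90.476
G1 X44.619 Y148.435
M5
G00 X101.346 Y80.976
M3 S743
G1 X201.366 Y80.976 F713
G1 X201.366 Y45.932
G1 X101.346 Y45.932
G1 X101.346 Y80.976
M5
G00 X56.380 Y115.241
M3 S743
G1 X40.598 Y137.254 F713
G1 X24.613 Y58.961
M5
G00 X92.494 Y154.345
M3 S743
G1 X112.677 Y154.345 F713
G1 X112.677 Y122.273
G1 X92.494 Y122.273
G1 X92.494 Y154.345
M5
G00 X112.721 Y95.684
M3 S283
G1 X127.784 Y100.921 F3851
G1 X142.139 Y93.972
G1 X147.376 Y78.909
G1 X140.427 Y64.554
G1 X125.364 Y59.317
G1 X111.009 Y66.266
G1 X105.772 Y81.329
G1 X112.721 Y95.684
M5
G00 X109.279 Y124.382
M3 S743
G1 X135.490 Y99.200 F713
G1 X163.879 Y85.951
G1 X194.444 Y84.634
M5
G00 X0.000 Y0.000

1 u = 1 mm; y_m = 158.139 − y.

[1] `<polygon>` rectangle, #ff8800→engrave S283 F3851: (44.619,148.435) → (84.337,148.435) → (84.337,90.476) → (44.619,90.476) → (44.619,148.435) (closed)

[2] `<rect>` rectangle, #ff00ff→cut S743 F713: (101.346,80.976) → (201.366,80.976) → (201.366,45.932) → (101.346,45.932) → (101.346,80.976) (closed)

[3] `<polyline>` open polyline, #ff00ff→cut S743 F713: (56.380,115.241) → (40.598,137.254) → (24.613,58.961)

[4] `<path>` rectangle, #ff00ff→cut S743 F713: (92.494,154.345) → (112.677,154.345) → (112.677,122.273) → (92.494,122.273) → (92.494,154.345) (closed)

[5] `<polygon>` regular polygon, #ff8800→engrave S283 F3851: (112.721,95.684) → (127.784,100.921) → (142.139,93.972) → (147.376,78.909) → (140.427,64.554) → (125.364,59.317) → (111.009,66.266) → (105.772,81.329) → (112.721,95.684) (closed)

[6] `<path>` quadratic bezier, #ff00ff→cut S743 F713: (109.279,124.382) → (135.490,99.200) → (163.879,85.951) → (194.444,84.634)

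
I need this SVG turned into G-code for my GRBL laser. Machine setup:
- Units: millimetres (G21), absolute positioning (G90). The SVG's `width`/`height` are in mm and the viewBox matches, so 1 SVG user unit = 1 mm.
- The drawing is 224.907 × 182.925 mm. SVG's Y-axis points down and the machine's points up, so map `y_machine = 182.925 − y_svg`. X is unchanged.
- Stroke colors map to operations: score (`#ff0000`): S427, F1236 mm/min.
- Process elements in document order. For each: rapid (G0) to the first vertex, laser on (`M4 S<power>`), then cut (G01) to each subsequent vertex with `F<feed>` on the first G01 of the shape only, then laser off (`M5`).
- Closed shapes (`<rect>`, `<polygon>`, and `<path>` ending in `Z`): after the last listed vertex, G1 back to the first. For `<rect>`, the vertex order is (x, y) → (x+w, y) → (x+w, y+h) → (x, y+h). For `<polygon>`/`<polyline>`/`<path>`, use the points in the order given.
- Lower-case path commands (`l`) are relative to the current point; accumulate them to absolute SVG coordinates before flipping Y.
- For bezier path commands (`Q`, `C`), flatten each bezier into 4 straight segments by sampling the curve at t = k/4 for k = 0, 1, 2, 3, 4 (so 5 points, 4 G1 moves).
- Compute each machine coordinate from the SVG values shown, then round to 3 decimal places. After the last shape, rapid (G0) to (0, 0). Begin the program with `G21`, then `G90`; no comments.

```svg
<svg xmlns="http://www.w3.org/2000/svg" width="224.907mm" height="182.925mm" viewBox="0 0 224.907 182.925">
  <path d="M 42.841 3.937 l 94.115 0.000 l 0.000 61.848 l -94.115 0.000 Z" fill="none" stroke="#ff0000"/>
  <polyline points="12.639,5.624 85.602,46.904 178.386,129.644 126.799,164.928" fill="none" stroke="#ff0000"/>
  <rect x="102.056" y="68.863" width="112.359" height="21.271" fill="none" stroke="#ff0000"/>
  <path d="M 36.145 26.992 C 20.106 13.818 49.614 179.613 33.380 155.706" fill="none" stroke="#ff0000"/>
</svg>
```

Since the viewBox matches the mm dimensions, user units are millimetres directly. The only transform is the Y-flip y_m = 182.925 − y_svg.

Shape 1 is a rectangle drawn with `<path>`. Its stroke #ff0000 means score at S427, F1236. After flipping Y the toolpath is (42.841,178.988) → (136.956,178.988) → (136.956,117.140) → (42.841,117.140) → (42.841,178.988), returning to the start.

Shape 2 is a open polyline drawn with `<polyline>`. Its stroke #ff0000 means score at S427, F1236. After flipping Y the toolpath is (12.639,177.301) → (85.602,136.021) → (178.386,53.281) → (126.799,17.997).

Shape 3 is a rectangle drawn with `<rect>`. Its stroke #ff0000 means score at S427, F1236. After flipping Y the toolpath is (102.056,114.062) → (214.415,114.062) → (214.415,92.791) → (102.056,92.791) → (102.056,114.062), returning to the start.

Shape 4 is a cubic bezier drawn with `<path>`. Its stroke #ff0000 means score at S427, F1236. After flipping Y the toolpath is (36.145,155.933) → (31.229,138.017) → (34.836,87.551) → (38.405,39.097) → (33.380,27.219).

G21
G90
G0 X42.841 Y178.988
M4 S427
G01 X136.956 Y178.988 F1236
G01 X136.956 Y117.140
G01 X42.841 Y117.140
G01 X42.841 Y178.988
M5
G0 X12.639 Y177.301
M4 S427
G01 X85.602 Y136.021 F1236
G01 X178.386 Y53.281
G01 X126.799 Y17.997
M5
G0 X102.056 Y114.062
M4 S427
G01 X214.415 Y114.062 F1236
G01 X214.415 Y92.791
G01 X102.056 Y92.791
G01 X102.056 Y114.062
M5
G0 X36.145 Y155.933
M4 S427
G01 X31.229 Y138.017 F1236
G01 X34.836 Y87.551
G01 X38.405 Y39.097
G01 X33.380 Y27.219
M5
G0 X0.000 Y0.000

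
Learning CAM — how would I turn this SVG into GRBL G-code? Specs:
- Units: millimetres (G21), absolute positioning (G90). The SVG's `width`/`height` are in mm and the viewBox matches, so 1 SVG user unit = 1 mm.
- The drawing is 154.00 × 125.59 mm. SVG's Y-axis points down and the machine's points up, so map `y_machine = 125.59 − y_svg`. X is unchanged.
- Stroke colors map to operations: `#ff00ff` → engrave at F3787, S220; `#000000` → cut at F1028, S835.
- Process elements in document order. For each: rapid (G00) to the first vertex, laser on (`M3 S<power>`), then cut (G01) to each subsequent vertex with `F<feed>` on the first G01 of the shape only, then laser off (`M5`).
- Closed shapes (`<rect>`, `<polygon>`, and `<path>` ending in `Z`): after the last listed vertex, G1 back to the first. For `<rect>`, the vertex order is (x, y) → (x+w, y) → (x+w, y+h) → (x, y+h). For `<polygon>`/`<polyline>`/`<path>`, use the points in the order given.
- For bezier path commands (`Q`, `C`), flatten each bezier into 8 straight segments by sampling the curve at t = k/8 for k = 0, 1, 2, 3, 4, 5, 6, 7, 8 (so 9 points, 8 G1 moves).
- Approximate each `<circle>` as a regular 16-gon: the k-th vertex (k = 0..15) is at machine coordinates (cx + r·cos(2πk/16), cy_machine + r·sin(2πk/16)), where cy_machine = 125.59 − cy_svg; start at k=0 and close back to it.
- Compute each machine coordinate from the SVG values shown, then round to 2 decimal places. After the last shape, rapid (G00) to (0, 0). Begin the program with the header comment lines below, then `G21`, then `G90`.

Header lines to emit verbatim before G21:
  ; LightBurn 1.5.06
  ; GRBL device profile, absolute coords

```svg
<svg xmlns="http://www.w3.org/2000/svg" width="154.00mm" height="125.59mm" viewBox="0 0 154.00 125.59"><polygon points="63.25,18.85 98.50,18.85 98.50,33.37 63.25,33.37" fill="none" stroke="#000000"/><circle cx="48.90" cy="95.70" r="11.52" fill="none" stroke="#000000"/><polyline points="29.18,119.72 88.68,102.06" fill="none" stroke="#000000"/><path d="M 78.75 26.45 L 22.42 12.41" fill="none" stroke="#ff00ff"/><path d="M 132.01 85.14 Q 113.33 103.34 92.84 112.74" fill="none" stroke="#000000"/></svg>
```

; LightBurn 1.5.06
; GRBL device profile, absolute coords
G21
G90
G00 X63.25 Y106.74
M3 S835
G01 X98.50 Y106.74 F1028
G01 X98.50 Y92.22
G01 X63.25 Y92.22
G01 X63.25 Y106.74
M5
G00 X60.42 Y29.89
M3 S835
G01 X59.54 Y34.30 F1028
G01 X57.05 Y38.04
G01 X53.31 Y40.53
G01 X48.90 Y41.41
G01 X44.49 Y40.53
G01 X40.75 Y38.04
G01 X38.26 Y34.30
G01 X37.38 Y29.89
G01 X38.26 Y25.48
G01 X40.75 Y21.74
G01 X44.49 Y19.25
G01 X48.90 Y18.37
G01 X53.31 Y19.25
G01 X57.05 Y21.74
G01 X59.54 Y25.48
G01 X60.42 Y29.89
M5
G00 X29.18 Y5.87
M3 S835
G01 X88.68 Y23.53 F1028
M5
G00 X78.75 Y99.14
M3 S220
G01 X22.42 Y113.18 F3787
M5
G00 X132.01 Y40.45
M3 S835
G01 X127.31 Y36.04 F1028
G01 X122.56 Y31.90
G01 X117.75 Y28.04
G01 X112.88 Y24.45
G01 X107.95 Y21.14
G01 X102.97 Y18.10
G01 X97.93 Y15.34
G01 X92.84 Y12.85
M5
G00 X0.00 Y0.00

viewBox `0 0 154.00 125.59` with mm width/height → 1 unit = 1 mm. Flip: y_m = 125.59 − y_svg.

**Shape 1** — `<polygon>` rectangle, stroke `#000000` → cut (S835, F1028). Machine vertices: (63.25,106.74) → (98.50,106.74) → (98.50,92.22) → (63.25,92.22) → (63.25,106.74). Closed: final G1 returns to the first vertex.

**Shape 2** — `<circle>` circle, stroke `#000000` → cut (S835, F1028). Machine vertices: (60.42,29.89) → (59.54,34.30) → (57.05,38.04) → (53.31,40.53) → (48.90,41.41) → (44.49,40.53) → (40.75,38.04) → (38.26,34.30) → (37.38,29.89) → (38.26,25.48) → (40.75,21.74) → (44.49,19.25) → (48.90,18.37) → (53.31,19.25) → (57.05,21.74) → (59.54,25.48) → (60.42,29.89). Closed: final G1 returns to the first vertex.

**Shape 3** — `<polyline>` line segment, stroke `#000000` → cut (S835, F1028). Machine vertices: (29.18,5.87) → (88.68,23.53). Open path.

**Shape 4** — `<path>` line segment, stroke `#ff00ff` → engrave (S220, F3787). Machine vertices: (78.75,99.14) → (22.42,113.18). Open path.

**Shape 5** — `<path>` quadratic bezier, stroke `#000000` → cut (S835, F1028). Control points (SVG): P0=(132.01,85.14), P1=(113.33,103.34), P2=(92.84,112.74); sampled at t=k/8. Machine vertices: (132.01,40.45) → (127.31,36.04) → (122.56,31.90) → (117.75,28.04) → (112.88,24.45) → (107.95,21.14) → (102.97,18.10) → (97.93,15.34) → (92.84,12.85). Open path.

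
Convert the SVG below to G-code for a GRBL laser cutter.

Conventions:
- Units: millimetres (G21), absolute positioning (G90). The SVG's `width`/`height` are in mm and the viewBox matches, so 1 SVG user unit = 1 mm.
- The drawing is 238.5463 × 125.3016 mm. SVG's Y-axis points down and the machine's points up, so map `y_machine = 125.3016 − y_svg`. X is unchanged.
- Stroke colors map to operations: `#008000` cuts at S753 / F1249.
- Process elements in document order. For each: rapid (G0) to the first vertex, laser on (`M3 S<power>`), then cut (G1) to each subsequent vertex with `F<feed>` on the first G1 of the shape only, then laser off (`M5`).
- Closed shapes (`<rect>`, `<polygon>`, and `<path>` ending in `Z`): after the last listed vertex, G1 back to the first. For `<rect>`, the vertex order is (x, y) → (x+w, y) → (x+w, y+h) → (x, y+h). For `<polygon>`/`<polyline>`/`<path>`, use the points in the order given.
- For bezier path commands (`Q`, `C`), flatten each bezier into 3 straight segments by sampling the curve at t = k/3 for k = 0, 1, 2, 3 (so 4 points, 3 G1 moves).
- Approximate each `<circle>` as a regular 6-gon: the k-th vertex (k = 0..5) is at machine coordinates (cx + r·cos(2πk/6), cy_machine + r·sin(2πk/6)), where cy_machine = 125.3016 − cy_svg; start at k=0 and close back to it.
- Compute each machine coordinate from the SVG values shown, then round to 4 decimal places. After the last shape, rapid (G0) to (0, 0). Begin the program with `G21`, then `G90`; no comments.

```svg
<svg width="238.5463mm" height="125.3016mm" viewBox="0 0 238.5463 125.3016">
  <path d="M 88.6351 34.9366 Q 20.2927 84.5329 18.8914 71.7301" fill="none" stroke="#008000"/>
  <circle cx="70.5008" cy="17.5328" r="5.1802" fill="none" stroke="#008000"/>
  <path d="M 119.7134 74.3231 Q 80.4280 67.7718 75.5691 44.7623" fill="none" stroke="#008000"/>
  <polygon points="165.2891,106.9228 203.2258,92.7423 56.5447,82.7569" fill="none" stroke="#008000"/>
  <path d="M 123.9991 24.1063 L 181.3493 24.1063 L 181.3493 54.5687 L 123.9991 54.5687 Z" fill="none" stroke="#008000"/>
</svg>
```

G21
G90
G0 X88.6351 Y90.3650
M3 S753
G1 X50.5114 Y64.2340 F1249
G1 X27.2635 Y51.9695
G1 X18.8914 Y53.5715
M5
G0 X75.6810 Y107.7688
M3 S753
G1 X73.0909 Y112.2550 F1249
G1 X67.9107 Y112.2550
G1 X65.3206 Y107.7688
G1 X67.9107 Y103.2826
G1 X73.0909 Y103.2826
G1 X75.6810 Y107.7688
M5
G0 X119.7134 Y50.9785
M3 S753
G1 X97.3483 Y57.1747 F1249
G1 X82.6335 Y67.0283
G1 X75.5691 Y80.5393
M5
G0 X165.2891 Y18.3788
M3 S753
G1 X203.2258 Y32.5593 F1249
G1 X56.5447 Y42.5447
G1 X165.2891 Y18.3788
M5
G0 X123.9991 Y101.1953
M3 S753
G1 X181.3493 Y101.1953 F1249
G1 X181.3493 Y70.7329
G1 X123.9991 Y70.7329
G1 X123.9991 Y101.1953
M5
G0 X0.0000 Y0.0000

Since the viewBox matches the mm dimensions, user units are millimetres directly. The only transform is the Y-flip y_m = 125.3016 − y_svg.

Shape 1 is a quadratic bezier drawn with `<path>`. Its stroke #008000 means cut at S753, F1249. After flipping Y the toolpath is (88.6351,90.3650) → (50.5114,64.2340) → (27.2635,51.9695) → (18.8914,53.5715).

Shape 2 is a circle drawn with `<circle>`. Its stroke #008000 means cut at S753, F1249. After flipping Y the toolpath is (75.6810,107.7688) → (73.0909,112.2550) → (67.9107,112.2550) → (65.3206,107.7688) → (67.9107,103.2826) → (73.0909,103.2826) → (75.6810,107.7688), returning to the start.

Shape 3 is a quadratic bezier drawn with `<path>`. Its stroke #008000 means cut at S753, F1249. After flipping Y the toolpath is (119.7134,50.9785) → (97.3483,57.1747) → (82.6335,67.0283) → (75.5691,80.5393).

Shape 4 is a closed polygon drawn with `<polygon>`. Its stroke #008000 means cut at S753, F1249. After flipping Y the toolpath is (165.2891,18.3788) → (203.2258,32.5593) → (56.5447,42.5447) → (165.2891,18.3788), returning to the start.

Shape 5 is a rectangle drawn with `<path>`. Its stroke #008000 means cut at S753, F1249. After flipping Y the toolpath is (123.9991,101.1953) → (181.3493,101.1953) → (181.3493,70.7329) → (123.9991,70.7329) → (123.9991,101.1953), returning to the start.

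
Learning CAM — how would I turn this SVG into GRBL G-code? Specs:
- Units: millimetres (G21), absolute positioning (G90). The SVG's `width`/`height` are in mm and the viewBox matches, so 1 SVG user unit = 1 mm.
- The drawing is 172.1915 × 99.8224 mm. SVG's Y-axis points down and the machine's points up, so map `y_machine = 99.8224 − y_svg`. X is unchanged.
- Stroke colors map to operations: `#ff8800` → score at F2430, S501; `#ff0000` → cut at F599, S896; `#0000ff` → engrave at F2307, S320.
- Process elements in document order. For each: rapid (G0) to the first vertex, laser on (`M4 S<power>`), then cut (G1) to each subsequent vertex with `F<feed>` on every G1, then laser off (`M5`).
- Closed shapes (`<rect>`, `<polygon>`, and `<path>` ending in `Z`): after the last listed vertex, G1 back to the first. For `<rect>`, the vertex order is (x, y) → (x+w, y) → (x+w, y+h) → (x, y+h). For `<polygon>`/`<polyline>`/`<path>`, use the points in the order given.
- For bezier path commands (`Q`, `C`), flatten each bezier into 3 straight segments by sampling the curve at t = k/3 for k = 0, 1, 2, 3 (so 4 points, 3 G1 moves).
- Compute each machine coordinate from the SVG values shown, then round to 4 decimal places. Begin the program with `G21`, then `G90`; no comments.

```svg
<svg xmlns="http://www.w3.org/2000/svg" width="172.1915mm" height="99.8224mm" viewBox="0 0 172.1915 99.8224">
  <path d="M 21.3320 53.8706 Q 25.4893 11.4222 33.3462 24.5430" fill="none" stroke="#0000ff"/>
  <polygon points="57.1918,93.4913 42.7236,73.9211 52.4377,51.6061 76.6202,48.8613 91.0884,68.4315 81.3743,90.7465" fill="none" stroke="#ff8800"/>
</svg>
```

1 u = 1 mm; y_m = 99.8224 − y.

[1] `<path>` quadratic bezier, #0000ff→engrave S320 F2307: (21.3320,45.9518) → (24.5146,68.0764) → (28.5193,77.8522) → (33.3462,75.2794)

[2] `<polygon>` regular polygon, #ff8800→score S501 F2430: (57.1918,6.3311) → (42.7236,25.9013) → (52.4377,48.2163) → (76.6202,50.9611) → (91.0884,31.3909) → (81.3743,9.0759) → (57.1918,6.3311) (closed)

G21
G90
G0 X21.3320 Y45.9518
M4 S320
G1 X24.5146 Y68.0764 F2307
G1 X28.5193 Y77.8522 F2307
G1 X33.3462 Y75.2794 F2307
M5
G0 X57.1918 Y6.3311
M4 S501
G1 X42.7236 Y25.9013 F2430
G1 X52.4377 Y48.2163 F2430
G1 X76.6202 Y50.9611 F2430
G1 X91.0884 Y31.3909 F2430
G1 X81.3743 Y9.0759 F2430
G1 X57.1918 Y6.3311 F2430
M5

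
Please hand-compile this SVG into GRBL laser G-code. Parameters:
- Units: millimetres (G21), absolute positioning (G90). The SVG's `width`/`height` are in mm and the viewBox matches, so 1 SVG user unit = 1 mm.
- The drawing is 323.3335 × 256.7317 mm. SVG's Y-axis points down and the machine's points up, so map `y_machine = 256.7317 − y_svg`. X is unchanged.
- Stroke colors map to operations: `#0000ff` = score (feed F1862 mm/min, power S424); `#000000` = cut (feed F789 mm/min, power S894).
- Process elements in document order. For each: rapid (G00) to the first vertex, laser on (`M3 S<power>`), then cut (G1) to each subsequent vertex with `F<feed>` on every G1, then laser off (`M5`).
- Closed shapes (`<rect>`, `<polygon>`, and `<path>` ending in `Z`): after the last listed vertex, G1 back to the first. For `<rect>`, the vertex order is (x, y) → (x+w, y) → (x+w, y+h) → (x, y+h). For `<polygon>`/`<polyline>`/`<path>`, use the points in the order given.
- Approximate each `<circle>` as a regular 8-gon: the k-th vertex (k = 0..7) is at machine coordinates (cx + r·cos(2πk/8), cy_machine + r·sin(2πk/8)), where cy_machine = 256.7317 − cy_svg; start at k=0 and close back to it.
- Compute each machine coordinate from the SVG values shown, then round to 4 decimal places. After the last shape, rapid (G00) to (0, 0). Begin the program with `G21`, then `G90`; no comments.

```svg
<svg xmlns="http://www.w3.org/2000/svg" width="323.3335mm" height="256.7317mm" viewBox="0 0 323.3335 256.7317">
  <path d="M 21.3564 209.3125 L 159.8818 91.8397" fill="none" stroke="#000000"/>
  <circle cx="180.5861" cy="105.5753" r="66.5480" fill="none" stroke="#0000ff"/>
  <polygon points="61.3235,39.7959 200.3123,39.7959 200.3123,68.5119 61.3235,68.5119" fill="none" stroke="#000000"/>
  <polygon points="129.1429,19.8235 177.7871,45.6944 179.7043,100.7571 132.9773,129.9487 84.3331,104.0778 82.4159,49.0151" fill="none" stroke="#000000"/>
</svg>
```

G21
G90
G00 X21.3564 Y47.4192
M3 S894
G1 X159.8818 Y164.8920 F789
M5
G00 X247.1341 Y151.1564
M3 S424
G1 X227.6426 Y198.2129 F1862
G1 X180.5861 Y217.7044 F1862
G1 X133.5296 Y198.2129 F1862
G1 X114.0381 Y151.1564 F1862
G1 X133.5296 Y104.0999 F1862
G1 X180.5861 Y84.6084 F1862
G1 X227.6426 Y104.0999 F1862
G1 X247.1341 Y151.1564 F1862
M5
G00 X61.3235 Y216.9358
M3 S894
G1 X200.3123 Y216.9358 F789
G1 X200.3123 Y188.2198 F789
G1 X61.3235 Y188.2198 F789
G1 X61.3235 Y216.9358 F789
M5
G00 X129.1429 Y236.9082
M3 S894
G1 X177.7871 Y211.0373 F789
G1 X179.7043 Y155.9746 F789
G1 X132.9773 Y126.7830 F789
G1 X84.3331 Y152.6539 F789
G1 X82.4159 Y207.7166 F789
G1 X129.1429 Y236.9082 F789
M5
G00 X0.0000 Y0.0000

viewBox `0 0 323.3335 256.7317` with mm width/height → 1 unit = 1 mm. Flip: y_m = 256.7317 − y_svg.

**Shape 1** — `<path>` line segment, stroke `#000000` → cut (S894, F789). Machine vertices: (21.3564,47.4192) → (159.8818,164.8920). Open path.

**Shape 2** — `<circle>` circle, stroke `#0000ff` → score (S424, F1862). Machine vertices: (247.1341,151.1564) → (227.6426,198.2129) → (180.5861,217.7044) → (133.5296,198.2129) → (114.0381,151.1564) → (133.5296,104.0999) → (180.5861,84.6084) → (227.6426,104.0999) → (247.1341,151.1564). Closed: final G1 returns to the first vertex.

**Shape 3** — `<polygon>` rectangle, stroke `#000000` → cut (S894, F789). Machine vertices: (61.3235,216.9358) → (200.3123,216.9358) → (200.3123,188.2198) → (61.3235,188.2198) → (61.3235,216.9358). Closed: final G1 returns to the first vertex.

**Shape 4** — `<polygon>` regular polygon, stroke `#000000` → cut (S894, F789). Machine vertices: (129.1429,236.9082) → (177.7871,211.0373) → (179.7043,155.9746) → (132.9773,126.7830) → (84.3331,152.6539) → (82.4159,207.7166) → (129.1429,236.9082). Closed: final G1 returns to the first vertex.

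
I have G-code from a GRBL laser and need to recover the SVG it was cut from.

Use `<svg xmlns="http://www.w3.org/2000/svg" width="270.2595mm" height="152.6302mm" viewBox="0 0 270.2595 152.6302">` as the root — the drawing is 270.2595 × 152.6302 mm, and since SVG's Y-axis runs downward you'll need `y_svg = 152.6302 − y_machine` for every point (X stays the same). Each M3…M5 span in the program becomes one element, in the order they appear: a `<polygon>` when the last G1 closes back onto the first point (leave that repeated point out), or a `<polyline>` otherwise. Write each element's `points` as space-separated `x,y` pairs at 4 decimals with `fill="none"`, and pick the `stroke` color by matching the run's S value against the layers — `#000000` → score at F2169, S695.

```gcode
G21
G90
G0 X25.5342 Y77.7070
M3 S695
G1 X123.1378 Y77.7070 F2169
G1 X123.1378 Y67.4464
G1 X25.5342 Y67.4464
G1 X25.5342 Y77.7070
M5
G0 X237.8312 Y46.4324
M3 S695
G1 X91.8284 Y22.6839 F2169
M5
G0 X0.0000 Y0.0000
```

Machine Y-up, SVG Y-down with viewBox height 152.6302, so y_svg = 152.6302 − y_machine; X carries over. Every run uses S695, so all elements get stroke `#000000` (score).

Run 1: The run returns to its start, so emit a `<polygon>` with points (Y-flipped): 25.5342,74.9232 123.1378,74.9232 123.1378,85.1838 25.5342,85.1838.

Run 2: The run is open, so emit a `<polyline>` with points (Y-flipped): 237.8312,106.1978 91.8284,129.9463.

<svg xmlns="http://www.w3.org/2000/svg" width="270.2595mm" height="152.6302mm" viewBox="0 0 270.2595 152.6302">
  <polygon points="25.5342,74.9232 123.1378,74.9232 123.1378,85.1838 25.5342,85.1838" fill="none" stroke="#000000"/>
  <polyline points="237.8312,106.1978 91.8284,129.9463" fill="none" stroke="#000000"/>
</svg>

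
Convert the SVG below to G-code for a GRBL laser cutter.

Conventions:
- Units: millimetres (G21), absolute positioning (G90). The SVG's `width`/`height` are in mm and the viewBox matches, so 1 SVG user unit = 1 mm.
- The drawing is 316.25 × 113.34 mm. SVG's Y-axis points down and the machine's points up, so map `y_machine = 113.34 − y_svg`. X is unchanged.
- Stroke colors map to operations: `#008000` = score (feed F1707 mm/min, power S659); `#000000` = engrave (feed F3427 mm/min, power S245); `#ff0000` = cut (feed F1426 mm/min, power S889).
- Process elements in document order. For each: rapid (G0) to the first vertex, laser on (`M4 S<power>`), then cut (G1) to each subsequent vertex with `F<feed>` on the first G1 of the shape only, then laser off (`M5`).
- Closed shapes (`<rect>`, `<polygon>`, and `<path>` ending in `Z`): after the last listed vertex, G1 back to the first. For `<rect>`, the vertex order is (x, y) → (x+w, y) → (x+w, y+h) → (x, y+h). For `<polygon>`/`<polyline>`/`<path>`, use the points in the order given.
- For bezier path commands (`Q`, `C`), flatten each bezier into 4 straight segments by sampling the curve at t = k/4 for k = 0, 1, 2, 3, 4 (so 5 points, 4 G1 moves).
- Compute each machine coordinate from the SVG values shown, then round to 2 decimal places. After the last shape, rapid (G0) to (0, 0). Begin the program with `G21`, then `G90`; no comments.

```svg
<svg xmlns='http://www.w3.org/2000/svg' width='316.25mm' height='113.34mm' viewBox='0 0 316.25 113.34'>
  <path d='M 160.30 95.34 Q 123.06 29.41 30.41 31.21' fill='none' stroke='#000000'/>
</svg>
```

G21
G90
G0 X160.30 Y18.00
M4 S245
G1 X138.22 Y46.73 F3427
G1 X109.21 Y67.00
G1 X73.27 Y78.80
G1 X30.41 Y82.13
M5
G0 X0.00 Y0.00

1 u = 1 mm; y_m = 113.34 − y.

[1] `<path>` quadratic bezier, #000000→engrave S245 F3427: (160.30,18.00) → (138.22,46.73) → (109.21,67.00) → (73.27,78.80) → (30.41,82.13)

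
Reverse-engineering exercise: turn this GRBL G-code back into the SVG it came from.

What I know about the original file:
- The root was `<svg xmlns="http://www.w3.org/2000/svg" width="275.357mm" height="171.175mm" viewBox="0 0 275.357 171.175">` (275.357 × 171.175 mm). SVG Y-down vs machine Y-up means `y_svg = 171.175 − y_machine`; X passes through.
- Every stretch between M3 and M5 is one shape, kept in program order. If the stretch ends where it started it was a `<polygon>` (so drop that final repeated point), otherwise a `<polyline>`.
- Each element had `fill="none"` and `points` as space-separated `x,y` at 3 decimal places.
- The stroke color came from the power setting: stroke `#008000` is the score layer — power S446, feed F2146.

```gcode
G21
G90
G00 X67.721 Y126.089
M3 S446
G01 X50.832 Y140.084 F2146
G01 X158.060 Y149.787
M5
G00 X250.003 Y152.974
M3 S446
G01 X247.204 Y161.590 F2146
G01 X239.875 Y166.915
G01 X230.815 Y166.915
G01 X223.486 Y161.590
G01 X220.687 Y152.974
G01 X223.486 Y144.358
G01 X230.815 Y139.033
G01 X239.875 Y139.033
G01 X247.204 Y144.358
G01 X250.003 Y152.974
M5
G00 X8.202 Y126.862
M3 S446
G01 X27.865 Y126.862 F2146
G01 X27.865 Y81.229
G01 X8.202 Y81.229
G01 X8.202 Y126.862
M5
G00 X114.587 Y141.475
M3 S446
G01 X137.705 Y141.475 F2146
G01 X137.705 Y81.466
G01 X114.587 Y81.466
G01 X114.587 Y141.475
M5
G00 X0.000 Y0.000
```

<svg xmlns="http://www.w3.org/2000/svg" width="275.357mm" height="171.175mm" viewBox="0 0 275.357 171.175">
  <polyline points="67.721,45.086 50.832,31.091 158.060,21.388" fill="none" stroke="#008000"/>
  <polygon points="250.003,18.201 247.204,9.585 239.875,4.260 230.815,4.260 223.486,9.585 220.687,18.201 223.486,26.817 230.815,32.142 239.875,32.142 247.204,26.817" fill="none" stroke="#008000"/>
  <polygon points="8.202,44.313 27.865,44.313 27.865,89.946 8.202,89.946" fill="none" stroke="#008000"/>
  <polygon points="114.587,29.700 137.705,29.700 137.705,89.709 114.587,89.709" fill="none" stroke="#008000"/>
</svg>

Machine Y-up, SVG Y-down with viewBox height 171.175, so y_svg = 171.175 − y_machine; X carries over. Every run uses S446, so all elements get stroke `#008000` (score).

Run 1: The run is open, so emit a `<polyline>` with points (Y-flipped): 67.721,45.086 50.832,31.091 158.060,21.388.

Run 2: The run returns to its start, so emit a `<polygon>` with points (Y-flipped): 250.003,18.201 247.204,9.585 239.875,4.260 230.815,4.260 223.486,9.585 220.687,18.201 223.486,26.817 230.815,32.142 239.875,32.142 247.204,26.817.

Run 3: The run returns to its start, so emit a `<polygon>` with points (Y-flipped): 8.202,44.313 27.865,44.313 27.865,89.946 8.202,89.946.

Run 4: The run returns to its start, so emit a `<polygon>` with points (Y-flipped): 114.587,29.700 137.705,29.700 137.705,89.709 114.587,89.709.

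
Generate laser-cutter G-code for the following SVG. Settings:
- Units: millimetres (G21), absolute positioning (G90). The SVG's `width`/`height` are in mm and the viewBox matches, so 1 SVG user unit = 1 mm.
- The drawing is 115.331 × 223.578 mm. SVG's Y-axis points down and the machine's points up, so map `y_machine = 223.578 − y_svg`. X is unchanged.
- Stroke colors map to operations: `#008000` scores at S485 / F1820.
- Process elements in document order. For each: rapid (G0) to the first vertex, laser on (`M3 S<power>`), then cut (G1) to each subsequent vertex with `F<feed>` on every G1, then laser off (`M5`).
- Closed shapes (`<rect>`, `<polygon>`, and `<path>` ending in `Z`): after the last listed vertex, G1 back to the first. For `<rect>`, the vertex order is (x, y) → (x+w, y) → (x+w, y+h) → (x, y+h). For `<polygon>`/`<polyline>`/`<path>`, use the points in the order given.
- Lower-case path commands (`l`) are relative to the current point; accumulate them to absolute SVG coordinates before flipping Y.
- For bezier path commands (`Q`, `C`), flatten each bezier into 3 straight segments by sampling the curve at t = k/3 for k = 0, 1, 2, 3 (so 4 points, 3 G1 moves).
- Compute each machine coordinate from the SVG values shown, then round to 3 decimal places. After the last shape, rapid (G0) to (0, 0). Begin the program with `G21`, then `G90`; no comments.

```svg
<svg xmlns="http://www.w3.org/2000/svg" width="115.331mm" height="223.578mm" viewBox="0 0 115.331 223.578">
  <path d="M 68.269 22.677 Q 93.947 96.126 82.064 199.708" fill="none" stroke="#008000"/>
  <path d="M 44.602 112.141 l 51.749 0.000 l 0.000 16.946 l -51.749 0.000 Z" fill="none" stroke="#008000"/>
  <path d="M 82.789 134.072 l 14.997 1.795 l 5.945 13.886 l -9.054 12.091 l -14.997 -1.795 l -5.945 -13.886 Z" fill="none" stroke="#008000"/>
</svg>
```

G21
G90
G0 X68.269 Y200.901
M3 S485
G1 X81.214 Y148.587 F1820
G1 X85.813 Y89.577 F1820
G1 X82.064 Y23.870 F1820
M5
G0 X44.602 Y111.437
M3 S485
G1 X96.351 Y111.437 F1820
G1 X96.351 Y94.491 F1820
G1 X44.602 Y94.491 F1820
G1 X44.602 Y111.437 F1820
M5
G0 X82.789 Y89.506
M3 S485
G1 X97.786 Y87.711 F1820
G1 X103.731 Y73.825 F1820
G1 X94.677 Y61.734 F1820
G1 X79.680 Y63.529 F1820
G1 X73.735 Y77.415 F1820
G1 X82.789 Y89.506 F1820
M5
G0 X0.000 Y0.000

Since the viewBox matches the mm dimensions, user units are millimetres directly. The only transform is the Y-flip y_m = 223.578 − y_svg.

Shape 1 is a quadratic bezier drawn with `<path>`. Its stroke #008000 means score at S485, F1820. After flipping Y the toolpath is (68.269,200.901) → (81.214,148.587) → (85.813,89.577) → (82.064,23.870).

Shape 2 is a rectangle drawn with `<path>`. Its stroke #008000 means score at S485, F1820. After flipping Y the toolpath is (44.602,111.437) → (96.351,111.437) → (96.351,94.491) → (44.602,94.491) → (44.602,111.437), returning to the start.

Shape 3 is a regular polygon drawn with `<path>`. Its stroke #008000 means score at S485, F1820. After flipping Y the toolpath is (82.789,89.506) → (97.786,87.711) → (103.731,73.825) → (94.677,61.734) → (79.680,63.529) → (73.735,77.415) → (82.789,89.506), returning to the start.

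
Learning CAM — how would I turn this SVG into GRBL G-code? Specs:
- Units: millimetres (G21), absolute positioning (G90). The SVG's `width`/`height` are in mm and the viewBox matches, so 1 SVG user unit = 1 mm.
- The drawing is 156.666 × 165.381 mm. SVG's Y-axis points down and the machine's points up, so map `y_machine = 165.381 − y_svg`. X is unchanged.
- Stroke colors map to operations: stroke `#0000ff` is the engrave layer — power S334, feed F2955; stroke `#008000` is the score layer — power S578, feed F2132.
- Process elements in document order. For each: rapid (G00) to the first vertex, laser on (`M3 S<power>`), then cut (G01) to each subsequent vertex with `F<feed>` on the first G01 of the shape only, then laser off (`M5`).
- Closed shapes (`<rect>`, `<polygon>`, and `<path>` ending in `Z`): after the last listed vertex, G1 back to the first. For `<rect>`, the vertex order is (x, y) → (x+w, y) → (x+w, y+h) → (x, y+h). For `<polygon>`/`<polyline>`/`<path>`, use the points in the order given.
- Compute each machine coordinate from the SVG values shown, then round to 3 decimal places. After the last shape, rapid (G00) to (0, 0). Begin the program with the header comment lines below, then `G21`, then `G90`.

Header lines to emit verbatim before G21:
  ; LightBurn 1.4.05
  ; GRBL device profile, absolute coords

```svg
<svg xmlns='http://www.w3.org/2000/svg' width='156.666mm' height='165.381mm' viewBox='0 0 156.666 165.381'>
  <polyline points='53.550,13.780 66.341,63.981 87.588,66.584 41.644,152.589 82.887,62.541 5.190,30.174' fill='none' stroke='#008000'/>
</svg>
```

Since the viewBox matches the mm dimensions, user units are millimetres directly. The only transform is the Y-flip y_m = 165.381 − y_svg.

Shape 1 is a open polyline drawn with `<polyline>`. Its stroke #008000 means score at S578, F2132. After flipping Y the toolpath is (53.550,151.601) → (66.341,101.400) → (87.588,98.797) → (41.644,12.792) → (82.887,102.840) → (5.190,135.207).

; LightBurn 1.4.05
; GRBL device profile, absolute coords
G21
G90
G00 X53.550 Y151.601
M3 S578
G01 X66.341 Y101.400 F2132
G01 X87.588 Y98.797
G01 X41.644 Y12.792
G01 X82.887 Y102.840
G01 X5.190 Y135.207
M5
G00 X0.000 Y0.000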